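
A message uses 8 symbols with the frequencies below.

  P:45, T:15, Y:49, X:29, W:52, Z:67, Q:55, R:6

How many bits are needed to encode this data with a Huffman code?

Build the Huffman tree bottom-up:
R(6) + T(15) → 21
21 + X(29) → 50
P(45) + Y(49) → 94
50 + W(52) → 102
Q(55) + Z(67) → 122
94 + 102 → 196
122 + 196 → 318
Total encoded bits = sum of merged weights = 21 + 50 + 94 + 102 + 122 + 196 + 318 = 903.

903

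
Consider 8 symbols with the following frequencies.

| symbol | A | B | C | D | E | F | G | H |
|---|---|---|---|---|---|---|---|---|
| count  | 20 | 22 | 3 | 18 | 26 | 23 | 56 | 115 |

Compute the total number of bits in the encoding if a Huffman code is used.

726

Merge the two smallest weights repeatedly:
merge C(3) and D(18): 21
merge A(20) and 21: 41
merge B(22) and F(23): 45
merge E(26) and 41: 67
merge 45 and G(56): 101
merge 67 and 101: 168
merge H(115) and 168: 283
The encoded length is the sum of every internal node's weight: 21 + 41 + 45 + 67 + 101 + 168 + 283 = 726 bits.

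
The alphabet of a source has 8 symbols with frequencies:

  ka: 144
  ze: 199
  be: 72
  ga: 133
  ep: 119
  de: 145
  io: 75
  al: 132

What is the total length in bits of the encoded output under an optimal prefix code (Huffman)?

Greedily combine the two least-frequent nodes:
merge be(72) and io(75): 147
merge ep(119) and al(132): 251
merge ga(133) and ka(144): 277
merge de(145) and 147: 292
merge ze(199) and 251: 450
merge 277 and 292: 569
merge 450 and 569: 1019
The encoded length is the sum of every internal node's weight: 147 + 251 + 277 + 292 + 450 + 569 + 1019 = 3005 bits.

3005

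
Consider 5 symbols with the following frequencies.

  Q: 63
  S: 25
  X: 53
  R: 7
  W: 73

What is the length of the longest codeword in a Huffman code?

3

Merge the two lowest-weight nodes at each step:
R(7) + S(25) → 32
32 + X(53) → 85
Q(63) + W(73) → 136
85 + 136 → 221
The rarest symbols sit at the bottom; the longest codeword is 3 bits.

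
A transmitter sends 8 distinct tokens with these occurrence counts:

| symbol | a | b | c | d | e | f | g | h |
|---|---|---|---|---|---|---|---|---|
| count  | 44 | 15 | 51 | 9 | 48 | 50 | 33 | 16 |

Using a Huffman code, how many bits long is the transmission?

Merge the two smallest weights repeatedly:
combine d(9), b(15) → 24
combine h(16), 24 → 40
combine g(33), 40 → 73
combine a(44), e(48) → 92
combine f(50), c(51) → 101
combine 73, 92 → 165
combine 101, 165 → 266
Total encoded bits = sum of merged weights = 24 + 40 + 73 + 92 + 101 + 165 + 266 = 761.

761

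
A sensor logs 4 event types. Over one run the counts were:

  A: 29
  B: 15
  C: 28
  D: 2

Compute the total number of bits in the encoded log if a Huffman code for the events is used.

136

Build the Huffman tree bottom-up:
merge D(2) and B(15): 17
merge 17 and C(28): 45
merge A(29) and 45: 74
Total encoded bits = sum of merged weights = 17 + 45 + 74 = 136.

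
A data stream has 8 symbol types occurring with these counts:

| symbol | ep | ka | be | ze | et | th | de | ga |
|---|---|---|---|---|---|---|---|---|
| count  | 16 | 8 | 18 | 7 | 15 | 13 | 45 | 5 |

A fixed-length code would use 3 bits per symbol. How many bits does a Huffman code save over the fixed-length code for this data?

33

Fixed-length: 3 bits × 127 symbols = 381 bits.
Huffman merges:
merge ga(5) and ze(7): 12
merge ka(8) and 12: 20
merge th(13) and et(15): 28
merge ep(16) and be(18): 34
merge 20 and 28: 48
merge 34 and de(45): 79
merge 48 and 79: 127
Huffman total = 12 + 20 + 28 + 34 + 48 + 79 + 127 = 348 bits.
Saving = 381 − 348 = 33 bits.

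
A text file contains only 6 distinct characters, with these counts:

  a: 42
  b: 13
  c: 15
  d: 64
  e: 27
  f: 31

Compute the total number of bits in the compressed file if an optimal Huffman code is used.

467

Greedily combine the two least-frequent nodes:
combine b(13), c(15) → 28
combine e(27), 28 → 55
combine f(31), a(42) → 73
combine 55, d(64) → 119
combine 73, 119 → 192
Each symbol's bit-cost is frequency × depth; summing gives 467 bits (equivalently 28 + 55 + 73 + 119 + 192).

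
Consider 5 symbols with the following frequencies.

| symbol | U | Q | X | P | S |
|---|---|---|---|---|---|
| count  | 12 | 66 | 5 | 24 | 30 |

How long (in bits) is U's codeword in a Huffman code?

Repeatedly merge the two smallest:
combine X(5), U(12) → 17
combine 17, P(24) → 41
combine S(30), 41 → 71
combine Q(66), 71 → 137
U's leaf is at depth 4, giving a 4-bit codeword.

4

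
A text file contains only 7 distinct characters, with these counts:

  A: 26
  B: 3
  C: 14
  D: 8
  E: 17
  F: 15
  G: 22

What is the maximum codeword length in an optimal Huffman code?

Merge the two lowest-weight nodes at each step:
merge B(3) and D(8): 11
merge 11 and C(14): 25
merge F(15) and E(17): 32
merge G(22) and 25: 47
merge A(26) and 32: 58
merge 47 and 58: 105
The first pair merged (B, D) ends up deepest, at depth 4.

4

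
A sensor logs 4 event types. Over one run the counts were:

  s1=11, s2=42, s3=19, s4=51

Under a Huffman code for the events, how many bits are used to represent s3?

Huffman merges, smallest pair first:
merge s1(11) and s3(19): 30
merge 30 and s2(42): 72
merge s4(51) and 72: 123
The subtree containing s3 is merged 3 times, so code length = 3.

3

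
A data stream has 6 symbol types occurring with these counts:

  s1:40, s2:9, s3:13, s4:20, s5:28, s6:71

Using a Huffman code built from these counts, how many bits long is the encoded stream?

Greedily combine the two least-frequent nodes:
merge s2(9) and s3(13): 22
merge s4(20) and 22: 42
merge s5(28) and s1(40): 68
merge 42 and 68: 110
merge s6(71) and 110: 181
Total encoded bits = sum of merged weights = 22 + 42 + 68 + 110 + 181 = 423.

423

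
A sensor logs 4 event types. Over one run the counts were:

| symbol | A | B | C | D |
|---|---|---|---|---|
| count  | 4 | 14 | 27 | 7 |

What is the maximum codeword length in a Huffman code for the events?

3

Merge the two lowest-weight nodes at each step:
combine A(4), D(7) → 11
combine 11, B(14) → 25
combine 25, C(27) → 52
The rarest symbols sit at the bottom; the longest codeword is 3 bits.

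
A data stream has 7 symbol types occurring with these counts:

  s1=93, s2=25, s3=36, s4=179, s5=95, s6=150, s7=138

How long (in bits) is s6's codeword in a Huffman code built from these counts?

Repeatedly merge the two smallest:
combine s2(25), s3(36) → 61
combine 61, s1(93) → 154
combine s5(95), s7(138) → 233
combine s6(150), 154 → 304
combine s4(179), 233 → 412
combine 304, 412 → 716
s6 sits 2 levels below the root, so its codeword is 2 bits.

2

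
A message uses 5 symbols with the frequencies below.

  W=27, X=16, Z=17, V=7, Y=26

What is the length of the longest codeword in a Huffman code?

Merge the two lowest-weight nodes at each step:
merge V(7) and X(16): 23
merge Z(17) and 23: 40
merge Y(26) and W(27): 53
merge 40 and 53: 93
Maximum depth reached is 3.

3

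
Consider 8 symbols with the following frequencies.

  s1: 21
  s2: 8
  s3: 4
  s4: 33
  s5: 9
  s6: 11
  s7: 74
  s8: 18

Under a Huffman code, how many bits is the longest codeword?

Merge the two lowest-weight nodes at each step:
s3(4) + s2(8) → 12
s5(9) + s6(11) → 20
12 + s8(18) → 30
20 + s1(21) → 41
30 + s4(33) → 63
41 + 63 → 104
s7(74) + 104 → 178
Maximum depth reached is 5.

5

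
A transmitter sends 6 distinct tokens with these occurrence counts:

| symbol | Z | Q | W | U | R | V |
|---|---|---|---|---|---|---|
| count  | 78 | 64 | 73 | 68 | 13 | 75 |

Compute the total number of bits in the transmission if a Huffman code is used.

960

Greedily combine the two least-frequent nodes:
merge R(13) and Q(64): 77
merge U(68) and W(73): 141
merge V(75) and 77: 152
merge Z(78) and 141: 219
merge 152 and 219: 371
Total encoded bits = sum of merged weights = 77 + 141 + 152 + 219 + 371 = 960.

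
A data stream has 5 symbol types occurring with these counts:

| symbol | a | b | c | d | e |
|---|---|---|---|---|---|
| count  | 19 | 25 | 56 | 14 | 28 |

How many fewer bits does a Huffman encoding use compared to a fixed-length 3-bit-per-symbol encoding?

Fixed-length: 3 bits × 142 symbols = 426 bits.
Huffman merges:
d(14) + a(19) → 33
b(25) + e(28) → 53
33 + 53 → 86
c(56) + 86 → 142
Huffman total = 33 + 53 + 86 + 142 = 314 bits.
Saving = 426 − 314 = 112 bits.

112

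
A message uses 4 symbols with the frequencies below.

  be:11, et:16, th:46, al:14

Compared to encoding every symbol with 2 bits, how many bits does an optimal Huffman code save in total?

Fixed-length: 2 bits × 87 symbols = 174 bits.
Huffman merges:
combine be(11), al(14) → 25
combine et(16), 25 → 41
combine 41, th(46) → 87
Huffman total = 25 + 41 + 87 = 153 bits.
Saving = 174 − 153 = 21 bits.

21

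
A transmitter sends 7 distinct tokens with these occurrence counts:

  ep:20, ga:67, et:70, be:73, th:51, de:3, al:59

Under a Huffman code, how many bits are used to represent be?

Build the tree from the bottom:
merge de(3) and ep(20): 23
merge 23 and th(51): 74
merge al(59) and ga(67): 126
merge et(70) and be(73): 143
merge 74 and 126: 200
merge 143 and 200: 343
be sits 2 levels below the root, so its codeword is 2 bits.

2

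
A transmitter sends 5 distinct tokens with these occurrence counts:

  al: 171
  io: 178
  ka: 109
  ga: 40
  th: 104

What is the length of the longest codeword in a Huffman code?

3

Merge the two lowest-weight nodes at each step:
combine ga(40), th(104) → 144
combine ka(109), 144 → 253
combine al(171), io(178) → 349
combine 253, 349 → 602
Maximum depth reached is 3.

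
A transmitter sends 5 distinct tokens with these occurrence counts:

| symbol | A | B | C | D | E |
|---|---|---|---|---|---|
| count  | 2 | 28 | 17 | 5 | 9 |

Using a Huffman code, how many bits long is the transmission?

117

Greedily combine the two least-frequent nodes:
A(2) + D(5) → 7
7 + E(9) → 16
16 + C(17) → 33
B(28) + 33 → 61
Each symbol's bit-cost is frequency × depth; summing gives 117 bits (equivalently 7 + 16 + 33 + 61).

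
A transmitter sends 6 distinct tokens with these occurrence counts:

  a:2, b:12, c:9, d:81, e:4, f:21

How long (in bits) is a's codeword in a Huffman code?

5

Huffman merges, smallest pair first:
merge a(2) and e(4): 6
merge 6 and c(9): 15
merge b(12) and 15: 27
merge f(21) and 27: 48
merge 48 and d(81): 129
The subtree containing a is merged 5 times, so code length = 5.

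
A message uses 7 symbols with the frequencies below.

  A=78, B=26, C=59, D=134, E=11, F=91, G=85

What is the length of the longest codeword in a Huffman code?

4

Merge the two lowest-weight nodes at each step:
combine E(11), B(26) → 37
combine 37, C(59) → 96
combine A(78), G(85) → 163
combine F(91), 96 → 187
combine D(134), 163 → 297
combine 187, 297 → 484
The rarest symbols sit at the bottom; the longest codeword is 4 bits.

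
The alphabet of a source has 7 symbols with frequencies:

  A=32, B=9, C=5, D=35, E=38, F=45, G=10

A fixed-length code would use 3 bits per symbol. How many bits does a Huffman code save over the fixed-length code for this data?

80

Fixed-length: 3 bits × 174 symbols = 522 bits.
Huffman merges:
combine C(5), B(9) → 14
combine G(10), 14 → 24
combine 24, A(32) → 56
combine D(35), E(38) → 73
combine F(45), 56 → 101
combine 73, 101 → 174
Huffman total = 14 + 24 + 56 + 73 + 101 + 174 = 442 bits.
Saving = 522 − 442 = 80 bits.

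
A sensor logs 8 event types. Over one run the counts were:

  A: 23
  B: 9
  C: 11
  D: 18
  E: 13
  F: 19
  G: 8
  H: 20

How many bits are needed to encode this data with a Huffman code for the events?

357

Build the Huffman tree bottom-up:
merge G(8) and B(9): 17
merge C(11) and E(13): 24
merge 17 and D(18): 35
merge F(19) and H(20): 39
merge A(23) and 24: 47
merge 35 and 39: 74
merge 47 and 74: 121
Total encoded bits = sum of merged weights = 17 + 24 + 35 + 39 + 47 + 74 + 121 = 357.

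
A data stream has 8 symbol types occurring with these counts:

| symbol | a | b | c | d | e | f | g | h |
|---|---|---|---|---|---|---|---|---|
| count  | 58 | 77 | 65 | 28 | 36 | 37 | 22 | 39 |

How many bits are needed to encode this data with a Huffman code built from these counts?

1059

Build the Huffman tree bottom-up:
combine g(22), d(28) → 50
combine e(36), f(37) → 73
combine h(39), 50 → 89
combine a(58), c(65) → 123
combine 73, b(77) → 150
combine 89, 123 → 212
combine 150, 212 → 362
Each symbol's bit-cost is frequency × depth; summing gives 1059 bits (equivalently 50 + 73 + 89 + 123 + 150 + 212 + 362).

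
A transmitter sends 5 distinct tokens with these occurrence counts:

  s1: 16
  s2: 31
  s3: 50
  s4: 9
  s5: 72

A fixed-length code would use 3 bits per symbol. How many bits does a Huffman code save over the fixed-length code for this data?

169

Fixed-length: 3 bits × 178 symbols = 534 bits.
Huffman merges:
merge s4(9) and s1(16): 25
merge 25 and s2(31): 56
merge s3(50) and 56: 106
merge s5(72) and 106: 178
Huffman total = 25 + 56 + 106 + 178 = 365 bits.
Saving = 534 − 365 = 169 bits.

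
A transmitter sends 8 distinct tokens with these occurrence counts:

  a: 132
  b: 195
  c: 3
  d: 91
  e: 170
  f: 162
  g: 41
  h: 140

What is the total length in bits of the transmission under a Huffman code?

Merge the two smallest weights repeatedly:
c(3) + g(41) → 44
44 + d(91) → 135
a(132) + 135 → 267
h(140) + f(162) → 302
e(170) + b(195) → 365
267 + 302 → 569
365 + 569 → 934
The encoded length is the sum of every internal node's weight: 44 + 135 + 267 + 302 + 365 + 569 + 934 = 2616 bits.

2616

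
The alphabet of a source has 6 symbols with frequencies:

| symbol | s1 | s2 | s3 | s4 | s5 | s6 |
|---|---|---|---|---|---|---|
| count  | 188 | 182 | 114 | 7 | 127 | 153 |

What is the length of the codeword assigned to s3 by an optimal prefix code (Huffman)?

4

Build the tree from the bottom:
merge s4(7) and s3(114): 121
merge 121 and s5(127): 248
merge s6(153) and s2(182): 335
merge s1(188) and 248: 436
merge 335 and 436: 771
The subtree containing s3 is merged 4 times, so code length = 4.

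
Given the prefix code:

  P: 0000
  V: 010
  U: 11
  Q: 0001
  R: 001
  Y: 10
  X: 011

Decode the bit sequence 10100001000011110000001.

Read left to right; each codeword is recognised as soon as it completes (prefix code):
  10→Y | 10→Y | 0001→Q | 0000→P | 11→U | 11→U | 0000→P | 001→R
Decoded message: YYQPUUPR

YYQPUUPR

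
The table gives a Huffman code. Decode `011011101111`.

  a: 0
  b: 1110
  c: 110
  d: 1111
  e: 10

acbd

Read left to right; each codeword is recognised as soon as it completes (prefix code):
  0→a | 110→c | 1110→b | 1111→d
Decoded message: acbd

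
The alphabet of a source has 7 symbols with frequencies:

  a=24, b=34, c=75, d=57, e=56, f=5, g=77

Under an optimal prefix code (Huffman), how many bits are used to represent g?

2

Build the tree from the bottom:
f(5) + a(24) → 29
29 + b(34) → 63
e(56) + d(57) → 113
63 + c(75) → 138
g(77) + 113 → 190
138 + 190 → 328
The subtree containing g is merged 2 times, so code length = 2.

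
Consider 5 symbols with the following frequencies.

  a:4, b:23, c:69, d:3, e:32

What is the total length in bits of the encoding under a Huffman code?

230

Build the Huffman tree bottom-up:
d(3) + a(4) → 7
7 + b(23) → 30
30 + e(32) → 62
62 + c(69) → 131
The encoded length is the sum of every internal node's weight: 7 + 30 + 62 + 131 = 230 bits.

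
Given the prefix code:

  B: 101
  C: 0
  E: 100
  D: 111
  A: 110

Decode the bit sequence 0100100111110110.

Read left to right; each codeword is recognised as soon as it completes (prefix code):
  0→C | 100→E | 100→E | 111→D | 110→A | 110→A
Decoded message: CEEDAA

CEEDAA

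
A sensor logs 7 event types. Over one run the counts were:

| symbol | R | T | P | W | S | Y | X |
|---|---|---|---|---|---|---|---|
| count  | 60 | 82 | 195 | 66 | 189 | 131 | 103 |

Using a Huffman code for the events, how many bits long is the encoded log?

2220

Greedily combine the two least-frequent nodes:
combine R(60), W(66) → 126
combine T(82), X(103) → 185
combine 126, Y(131) → 257
combine 185, S(189) → 374
combine P(195), 257 → 452
combine 374, 452 → 826
The encoded length is the sum of every internal node's weight: 126 + 185 + 257 + 374 + 452 + 826 = 2220 bits.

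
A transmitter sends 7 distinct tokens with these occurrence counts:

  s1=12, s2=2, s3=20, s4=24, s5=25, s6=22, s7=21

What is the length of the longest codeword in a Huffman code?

4

Merge the two lowest-weight nodes at each step:
s2(2) + s1(12) → 14
14 + s3(20) → 34
s7(21) + s6(22) → 43
s4(24) + s5(25) → 49
34 + 43 → 77
49 + 77 → 126
The first pair merged (s2, s1) ends up deepest, at depth 4.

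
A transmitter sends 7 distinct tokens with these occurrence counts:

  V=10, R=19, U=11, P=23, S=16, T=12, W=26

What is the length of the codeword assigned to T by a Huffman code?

3

Build the tree from the bottom:
merge V(10) and U(11): 21
merge T(12) and S(16): 28
merge R(19) and 21: 40
merge P(23) and W(26): 49
merge 28 and 40: 68
merge 49 and 68: 117
The subtree containing T is merged 3 times, so code length = 3.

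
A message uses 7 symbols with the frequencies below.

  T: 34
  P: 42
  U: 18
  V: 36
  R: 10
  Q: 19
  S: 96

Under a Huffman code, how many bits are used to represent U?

Build the tree from the bottom:
combine R(10), U(18) → 28
combine Q(19), 28 → 47
combine T(34), V(36) → 70
combine P(42), 47 → 89
combine 70, 89 → 159
combine S(96), 159 → 255
U sits 5 levels below the root, so its codeword is 5 bits.

5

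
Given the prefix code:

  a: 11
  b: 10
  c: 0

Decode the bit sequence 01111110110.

caaacac

Read left to right; each codeword is recognised as soon as it completes (prefix code):
  0→c | 11→a | 11→a | 11→a | 0→c | 11→a | 0→c
Decoded message: caaacac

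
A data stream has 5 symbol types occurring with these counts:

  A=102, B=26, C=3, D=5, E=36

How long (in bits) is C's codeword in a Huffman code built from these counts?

Build the tree from the bottom:
C(3) + D(5) → 8
8 + B(26) → 34
34 + E(36) → 70
70 + A(102) → 172
C sits 4 levels below the root, so its codeword is 4 bits.

4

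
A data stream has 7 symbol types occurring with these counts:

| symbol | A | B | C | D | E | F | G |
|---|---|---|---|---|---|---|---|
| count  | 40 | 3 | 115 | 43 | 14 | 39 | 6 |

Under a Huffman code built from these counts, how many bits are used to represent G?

5

Repeatedly merge the two smallest:
combine B(3), G(6) → 9
combine 9, E(14) → 23
combine 23, F(39) → 62
combine A(40), D(43) → 83
combine 62, 83 → 145
combine C(115), 145 → 260
The subtree containing G is merged 5 times, so code length = 5.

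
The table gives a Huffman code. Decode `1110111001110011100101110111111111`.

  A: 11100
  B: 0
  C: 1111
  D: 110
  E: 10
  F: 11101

FDBAAEFCC

Read left to right; each codeword is recognised as soon as it completes (prefix code):
  11101→F | 110→D | 0→B | 11100→A | 11100→A | 10→E | 11101→F | 1111→C | 1111→C
Decoded message: FDBAAEFCC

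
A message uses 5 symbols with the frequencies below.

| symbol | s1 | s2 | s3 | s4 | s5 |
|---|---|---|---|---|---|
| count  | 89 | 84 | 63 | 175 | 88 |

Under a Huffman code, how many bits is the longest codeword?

3

Merge the two lowest-weight nodes at each step:
merge s3(63) and s2(84): 147
merge s5(88) and s1(89): 177
merge 147 and s4(175): 322
merge 177 and 322: 499
The first pair merged (s3, s2) ends up deepest, at depth 3.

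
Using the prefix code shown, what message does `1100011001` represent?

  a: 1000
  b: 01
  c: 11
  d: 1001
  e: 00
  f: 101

cebd

Read left to right; each codeword is recognised as soon as it completes (prefix code):
  11→c | 00→e | 01→b | 1001→d
Decoded message: cebd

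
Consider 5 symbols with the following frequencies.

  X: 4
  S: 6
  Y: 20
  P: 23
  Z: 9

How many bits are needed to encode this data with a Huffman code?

130

Merge the two smallest weights repeatedly:
merge X(4) and S(6): 10
merge Z(9) and 10: 19
merge 19 and Y(20): 39
merge P(23) and 39: 62
The encoded length is the sum of every internal node's weight: 10 + 19 + 39 + 62 = 130 bits.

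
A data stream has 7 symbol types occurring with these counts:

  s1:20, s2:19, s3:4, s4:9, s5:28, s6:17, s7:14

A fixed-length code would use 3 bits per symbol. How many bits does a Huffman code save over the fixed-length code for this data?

35

Fixed-length: 3 bits × 111 symbols = 333 bits.
Huffman merges:
merge s3(4) and s4(9): 13
merge 13 and s7(14): 27
merge s6(17) and s2(19): 36
merge s1(20) and 27: 47
merge s5(28) and 36: 64
merge 47 and 64: 111
Huffman total = 13 + 27 + 36 + 47 + 64 + 111 = 298 bits.
Saving = 333 − 298 = 35 bits.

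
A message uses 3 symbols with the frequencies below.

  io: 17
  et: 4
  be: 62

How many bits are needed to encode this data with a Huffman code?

Merge the two smallest weights repeatedly:
merge et(4) and io(17): 21
merge 21 and be(62): 83
The encoded length is the sum of every internal node's weight: 21 + 83 = 104 bits.

104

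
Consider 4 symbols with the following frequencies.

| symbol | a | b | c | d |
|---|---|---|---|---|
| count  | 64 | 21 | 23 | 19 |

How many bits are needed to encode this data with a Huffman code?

230

Greedily combine the two least-frequent nodes:
merge d(19) and b(21): 40
merge c(23) and 40: 63
merge 63 and a(64): 127
Each symbol's bit-cost is frequency × depth; summing gives 230 bits (equivalently 40 + 63 + 127).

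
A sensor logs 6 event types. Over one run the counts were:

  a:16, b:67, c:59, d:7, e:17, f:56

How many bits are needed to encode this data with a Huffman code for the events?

Build the Huffman tree bottom-up:
combine d(7), a(16) → 23
combine e(17), 23 → 40
combine 40, f(56) → 96
combine c(59), b(67) → 126
combine 96, 126 → 222
Each symbol's bit-cost is frequency × depth; summing gives 507 bits (equivalently 23 + 40 + 96 + 126 + 222).

507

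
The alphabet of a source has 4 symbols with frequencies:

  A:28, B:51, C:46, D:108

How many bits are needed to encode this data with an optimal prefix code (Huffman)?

Greedily combine the two least-frequent nodes:
A(28) + C(46) → 74
B(51) + 74 → 125
D(108) + 125 → 233
Each symbol's bit-cost is frequency × depth; summing gives 432 bits (equivalently 74 + 125 + 233).

432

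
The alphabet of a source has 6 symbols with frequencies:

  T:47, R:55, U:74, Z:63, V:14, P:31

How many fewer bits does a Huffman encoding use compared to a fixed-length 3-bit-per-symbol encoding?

Fixed-length: 3 bits × 284 symbols = 852 bits.
Huffman merges:
combine V(14), P(31) → 45
combine 45, T(47) → 92
combine R(55), Z(63) → 118
combine U(74), 92 → 166
combine 118, 166 → 284
Huffman total = 45 + 92 + 118 + 166 + 284 = 705 bits.
Saving = 852 − 705 = 147 bits.

147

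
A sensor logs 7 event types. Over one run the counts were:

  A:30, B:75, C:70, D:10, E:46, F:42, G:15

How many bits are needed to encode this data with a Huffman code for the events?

Build the Huffman tree bottom-up:
combine D(10), G(15) → 25
combine 25, A(30) → 55
combine F(42), E(46) → 88
combine 55, C(70) → 125
combine B(75), 88 → 163
combine 125, 163 → 288
The encoded length is the sum of every internal node's weight: 25 + 55 + 88 + 125 + 163 + 288 = 744 bits.

744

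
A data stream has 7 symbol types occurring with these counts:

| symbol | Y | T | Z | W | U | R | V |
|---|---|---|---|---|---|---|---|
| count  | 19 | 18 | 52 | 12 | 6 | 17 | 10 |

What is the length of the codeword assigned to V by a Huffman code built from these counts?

5

Build the tree from the bottom:
combine U(6), V(10) → 16
combine W(12), 16 → 28
combine R(17), T(18) → 35
combine Y(19), 28 → 47
combine 35, 47 → 82
combine Z(52), 82 → 134
V sits 5 levels below the root, so its codeword is 5 bits.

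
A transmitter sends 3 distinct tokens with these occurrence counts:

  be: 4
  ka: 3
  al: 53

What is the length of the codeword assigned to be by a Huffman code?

2

Build the tree from the bottom:
ka(3) + be(4) → 7
7 + al(53) → 60
be's leaf is at depth 2, giving a 2-bit codeword.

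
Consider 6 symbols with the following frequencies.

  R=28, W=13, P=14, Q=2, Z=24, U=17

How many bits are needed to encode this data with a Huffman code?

240

Merge the two smallest weights repeatedly:
combine Q(2), W(13) → 15
combine P(14), 15 → 29
combine U(17), Z(24) → 41
combine R(28), 29 → 57
combine 41, 57 → 98
The encoded length is the sum of every internal node's weight: 15 + 29 + 41 + 57 + 98 = 240 bits.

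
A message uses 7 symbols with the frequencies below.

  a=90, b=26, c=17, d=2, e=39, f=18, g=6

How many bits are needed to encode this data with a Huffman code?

447

Greedily combine the two least-frequent nodes:
merge d(2) and g(6): 8
merge 8 and c(17): 25
merge f(18) and 25: 43
merge b(26) and e(39): 65
merge 43 and 65: 108
merge a(90) and 108: 198
Each symbol's bit-cost is frequency × depth; summing gives 447 bits (equivalently 8 + 25 + 43 + 65 + 108 + 198).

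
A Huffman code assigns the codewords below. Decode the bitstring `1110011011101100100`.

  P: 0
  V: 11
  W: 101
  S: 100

VSVPVWSS

Read left to right; each codeword is recognised as soon as it completes (prefix code):
  11→V | 100→S | 11→V | 0→P | 11→V | 101→W | 100→S | 100→S
Decoded message: VSVPVWSS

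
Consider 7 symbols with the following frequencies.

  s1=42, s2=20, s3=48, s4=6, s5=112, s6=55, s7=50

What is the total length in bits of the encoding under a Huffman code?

Greedily combine the two least-frequent nodes:
merge s4(6) and s2(20): 26
merge 26 and s1(42): 68
merge s3(48) and s7(50): 98
merge s6(55) and 68: 123
merge 98 and s5(112): 210
merge 123 and 210: 333
Each symbol's bit-cost is frequency × depth; summing gives 858 bits (equivalently 26 + 68 + 98 + 123 + 210 + 333).

858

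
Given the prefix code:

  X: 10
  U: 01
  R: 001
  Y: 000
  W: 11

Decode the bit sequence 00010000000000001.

YXYYYR

Read left to right; each codeword is recognised as soon as it completes (prefix code):
  000→Y | 10→X | 000→Y | 000→Y | 000→Y | 001→R
Decoded message: YXYYYR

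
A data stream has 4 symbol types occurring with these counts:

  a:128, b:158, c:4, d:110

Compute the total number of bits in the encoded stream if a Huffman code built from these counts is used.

Greedily combine the two least-frequent nodes:
combine c(4), d(110) → 114
combine 114, a(128) → 242
combine b(158), 242 → 400
The encoded length is the sum of every internal node's weight: 114 + 242 + 400 = 756 bits.

756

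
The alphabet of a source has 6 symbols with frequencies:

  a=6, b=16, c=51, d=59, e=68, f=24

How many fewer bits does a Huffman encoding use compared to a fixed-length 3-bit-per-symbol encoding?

156

Fixed-length: 3 bits × 224 symbols = 672 bits.
Huffman merges:
a(6) + b(16) → 22
22 + f(24) → 46
46 + c(51) → 97
d(59) + e(68) → 127
97 + 127 → 224
Huffman total = 22 + 46 + 97 + 127 + 224 = 516 bits.
Saving = 672 − 516 = 156 bits.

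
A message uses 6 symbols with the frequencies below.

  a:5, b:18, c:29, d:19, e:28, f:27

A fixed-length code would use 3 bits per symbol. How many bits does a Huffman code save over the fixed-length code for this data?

Fixed-length: 3 bits × 126 symbols = 378 bits.
Huffman merges:
a(5) + b(18) → 23
d(19) + 23 → 42
f(27) + e(28) → 55
c(29) + 42 → 71
55 + 71 → 126
Huffman total = 23 + 42 + 55 + 71 + 126 = 317 bits.
Saving = 378 − 317 = 61 bits.

61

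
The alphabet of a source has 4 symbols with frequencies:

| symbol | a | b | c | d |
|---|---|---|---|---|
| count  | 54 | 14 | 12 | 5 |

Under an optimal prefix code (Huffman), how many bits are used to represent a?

Build the tree from the bottom:
merge d(5) and c(12): 17
merge b(14) and 17: 31
merge 31 and a(54): 85
a is merged only at the final step, so code length = 1.

1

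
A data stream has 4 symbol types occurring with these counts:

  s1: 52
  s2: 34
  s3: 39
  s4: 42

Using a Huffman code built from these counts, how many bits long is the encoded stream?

334

Greedily combine the two least-frequent nodes:
merge s2(34) and s3(39): 73
merge s4(42) and s1(52): 94
merge 73 and 94: 167
Total encoded bits = sum of merged weights = 73 + 94 + 167 = 334.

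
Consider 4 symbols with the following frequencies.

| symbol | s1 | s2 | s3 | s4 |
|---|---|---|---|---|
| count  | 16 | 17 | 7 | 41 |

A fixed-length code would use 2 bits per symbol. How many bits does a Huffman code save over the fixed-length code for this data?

Fixed-length: 2 bits × 81 symbols = 162 bits.
Huffman merges:
merge s3(7) and s1(16): 23
merge s2(17) and 23: 40
merge 40 and s4(41): 81
Huffman total = 23 + 40 + 81 = 144 bits.
Saving = 162 − 144 = 18 bits.

18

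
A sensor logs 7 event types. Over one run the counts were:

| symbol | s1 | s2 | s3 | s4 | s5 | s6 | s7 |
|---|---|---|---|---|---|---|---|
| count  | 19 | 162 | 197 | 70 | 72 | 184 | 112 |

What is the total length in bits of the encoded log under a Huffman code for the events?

2155

Merge the two smallest weights repeatedly:
combine s1(19), s4(70) → 89
combine s5(72), 89 → 161
combine s7(112), 161 → 273
combine s2(162), s6(184) → 346
combine s3(197), 273 → 470
combine 346, 470 → 816
Total encoded bits = sum of merged weights = 89 + 161 + 273 + 346 + 470 + 816 = 2155.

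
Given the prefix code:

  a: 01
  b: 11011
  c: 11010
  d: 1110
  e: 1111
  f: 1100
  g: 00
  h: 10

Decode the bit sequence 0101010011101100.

Read left to right; each codeword is recognised as soon as it completes (prefix code):
  01→a | 01→a | 01→a | 00→g | 1110→d | 1100→f
Decoded message: aaagdf

aaagdf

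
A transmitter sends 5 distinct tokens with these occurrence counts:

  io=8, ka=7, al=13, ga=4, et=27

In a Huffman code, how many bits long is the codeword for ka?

Build the tree from the bottom:
ga(4) + ka(7) → 11
io(8) + 11 → 19
al(13) + 19 → 32
et(27) + 32 → 59
The subtree containing ka is merged 4 times, so code length = 4.

4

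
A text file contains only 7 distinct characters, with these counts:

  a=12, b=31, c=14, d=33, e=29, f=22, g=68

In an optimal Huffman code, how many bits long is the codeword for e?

3

Repeatedly merge the two smallest:
combine a(12), c(14) → 26
combine f(22), 26 → 48
combine e(29), b(31) → 60
combine d(33), 48 → 81
combine 60, g(68) → 128
combine 81, 128 → 209
e's leaf is at depth 3, giving a 3-bit codeword.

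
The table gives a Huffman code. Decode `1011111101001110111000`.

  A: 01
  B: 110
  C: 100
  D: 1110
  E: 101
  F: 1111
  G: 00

EFEGDDG

Read left to right; each codeword is recognised as soon as it completes (prefix code):
  101→E | 1111→F | 101→E | 00→G | 1110→D | 1110→D | 00→G
Decoded message: EFEGDDG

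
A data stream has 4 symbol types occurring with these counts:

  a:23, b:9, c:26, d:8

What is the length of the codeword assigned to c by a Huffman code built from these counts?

Build the tree from the bottom:
combine d(8), b(9) → 17
combine 17, a(23) → 40
combine c(26), 40 → 66
c sits one level below the root: a 1-bit codeword.

1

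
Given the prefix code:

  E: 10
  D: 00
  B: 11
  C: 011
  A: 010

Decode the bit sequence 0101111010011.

ABBAC

Read left to right; each codeword is recognised as soon as it completes (prefix code):
  010→A | 11→B | 11→B | 010→A | 011→C
Decoded message: ABBAC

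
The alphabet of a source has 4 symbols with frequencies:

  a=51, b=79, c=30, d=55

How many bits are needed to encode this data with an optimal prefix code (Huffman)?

Merge the two smallest weights repeatedly:
merge c(30) and a(51): 81
merge d(55) and b(79): 134
merge 81 and 134: 215
The encoded length is the sum of every internal node's weight: 81 + 134 + 215 = 430 bits.

430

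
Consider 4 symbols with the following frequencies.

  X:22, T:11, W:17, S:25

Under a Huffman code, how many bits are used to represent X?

2

Repeatedly merge the two smallest:
combine T(11), W(17) → 28
combine X(22), S(25) → 47
combine 28, 47 → 75
X's leaf is at depth 2, giving a 2-bit codeword.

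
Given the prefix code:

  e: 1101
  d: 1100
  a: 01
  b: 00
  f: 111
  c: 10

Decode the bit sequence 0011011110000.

Read left to right; each codeword is recognised as soon as it completes (prefix code):
  00→b | 1101→e | 111→f | 00→b | 00→b
Decoded message: befbb

befbb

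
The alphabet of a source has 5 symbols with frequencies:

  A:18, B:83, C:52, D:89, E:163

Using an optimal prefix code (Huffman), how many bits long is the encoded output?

Greedily combine the two least-frequent nodes:
A(18) + C(52) → 70
70 + B(83) → 153
D(89) + 153 → 242
E(163) + 242 → 405
Total encoded bits = sum of merged weights = 70 + 153 + 242 + 405 = 870.

870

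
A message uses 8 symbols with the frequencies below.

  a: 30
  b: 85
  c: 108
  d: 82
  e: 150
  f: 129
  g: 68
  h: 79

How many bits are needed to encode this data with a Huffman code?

Build the Huffman tree bottom-up:
a(30) + g(68) → 98
h(79) + d(82) → 161
b(85) + 98 → 183
c(108) + f(129) → 237
e(150) + 161 → 311
183 + 237 → 420
311 + 420 → 731
The encoded length is the sum of every internal node's weight: 98 + 161 + 183 + 237 + 311 + 420 + 731 = 2141 bits.

2141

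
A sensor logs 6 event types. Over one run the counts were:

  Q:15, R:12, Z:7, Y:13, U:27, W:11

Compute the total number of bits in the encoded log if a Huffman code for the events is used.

Merge the two smallest weights repeatedly:
combine Z(7), W(11) → 18
combine R(12), Y(13) → 25
combine Q(15), 18 → 33
combine 25, U(27) → 52
combine 33, 52 → 85
Each symbol's bit-cost is frequency × depth; summing gives 213 bits (equivalently 18 + 25 + 33 + 52 + 85).

213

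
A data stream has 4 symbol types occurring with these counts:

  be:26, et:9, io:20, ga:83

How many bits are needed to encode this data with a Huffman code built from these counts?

Build the Huffman tree bottom-up:
merge et(9) and io(20): 29
merge be(26) and 29: 55
merge 55 and ga(83): 138
Each symbol's bit-cost is frequency × depth; summing gives 222 bits (equivalently 29 + 55 + 138).

222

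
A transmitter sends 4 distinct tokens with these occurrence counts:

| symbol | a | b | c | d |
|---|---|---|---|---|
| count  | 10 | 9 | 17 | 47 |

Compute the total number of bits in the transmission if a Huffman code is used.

Greedily combine the two least-frequent nodes:
combine b(9), a(10) → 19
combine c(17), 19 → 36
combine 36, d(47) → 83
The encoded length is the sum of every internal node's weight: 19 + 36 + 83 = 138 bits.

138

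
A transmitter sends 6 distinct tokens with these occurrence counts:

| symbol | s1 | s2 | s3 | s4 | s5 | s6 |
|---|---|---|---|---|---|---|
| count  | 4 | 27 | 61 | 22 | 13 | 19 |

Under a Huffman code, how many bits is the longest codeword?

Merge the two lowest-weight nodes at each step:
merge s1(4) and s5(13): 17
merge 17 and s6(19): 36
merge s4(22) and s2(27): 49
merge 36 and 49: 85
merge s3(61) and 85: 146
The first pair merged (s1, s5) ends up deepest, at depth 4.

4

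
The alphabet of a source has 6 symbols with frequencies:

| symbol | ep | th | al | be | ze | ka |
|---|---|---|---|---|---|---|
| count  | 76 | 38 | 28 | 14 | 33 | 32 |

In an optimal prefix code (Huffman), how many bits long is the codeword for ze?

Huffman merges, smallest pair first:
combine be(14), al(28) → 42
combine ka(32), ze(33) → 65
combine th(38), 42 → 80
combine 65, ep(76) → 141
combine 80, 141 → 221
The subtree containing ze is merged 3 times, so code length = 3.

3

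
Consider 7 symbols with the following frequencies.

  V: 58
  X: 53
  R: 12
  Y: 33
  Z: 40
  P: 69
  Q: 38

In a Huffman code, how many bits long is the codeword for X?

3

Build the tree from the bottom:
R(12) + Y(33) → 45
Q(38) + Z(40) → 78
45 + X(53) → 98
V(58) + P(69) → 127
78 + 98 → 176
127 + 176 → 303
The subtree containing X is merged 3 times, so code length = 3.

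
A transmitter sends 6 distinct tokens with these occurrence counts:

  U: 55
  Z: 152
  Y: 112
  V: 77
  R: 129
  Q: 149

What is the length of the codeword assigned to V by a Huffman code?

Build the tree from the bottom:
merge U(55) and V(77): 132
merge Y(112) and R(129): 241
merge 132 and Q(149): 281
merge Z(152) and 241: 393
merge 281 and 393: 674
V sits 3 levels below the root, so its codeword is 3 bits.

3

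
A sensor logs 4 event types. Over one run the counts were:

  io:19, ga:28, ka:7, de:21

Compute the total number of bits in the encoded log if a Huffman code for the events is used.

148

Build the Huffman tree bottom-up:
merge ka(7) and io(19): 26
merge de(21) and 26: 47
merge ga(28) and 47: 75
The encoded length is the sum of every internal node's weight: 26 + 47 + 75 = 148 bits.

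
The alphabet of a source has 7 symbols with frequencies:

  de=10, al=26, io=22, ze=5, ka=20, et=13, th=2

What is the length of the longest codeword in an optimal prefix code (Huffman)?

5

Merge the two lowest-weight nodes at each step:
merge th(2) and ze(5): 7
merge 7 and de(10): 17
merge et(13) and 17: 30
merge ka(20) and io(22): 42
merge al(26) and 30: 56
merge 42 and 56: 98
The rarest symbols sit at the bottom; the longest codeword is 5 bits.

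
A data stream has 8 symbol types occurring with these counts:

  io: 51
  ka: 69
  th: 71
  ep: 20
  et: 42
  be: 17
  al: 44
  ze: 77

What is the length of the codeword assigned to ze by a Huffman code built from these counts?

Build the tree from the bottom:
combine be(17), ep(20) → 37
combine 37, et(42) → 79
combine al(44), io(51) → 95
combine ka(69), th(71) → 140
combine ze(77), 79 → 156
combine 95, 140 → 235
combine 156, 235 → 391
The subtree containing ze is merged 2 times, so code length = 2.

2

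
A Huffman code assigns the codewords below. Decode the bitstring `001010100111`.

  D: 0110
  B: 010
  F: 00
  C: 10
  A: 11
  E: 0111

FCCCE

Read left to right; each codeword is recognised as soon as it completes (prefix code):
  00→F | 10→C | 10→C | 10→C | 0111→E
Decoded message: FCCCE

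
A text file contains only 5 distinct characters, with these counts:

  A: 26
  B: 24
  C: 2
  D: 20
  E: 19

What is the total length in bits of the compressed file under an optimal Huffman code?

Greedily combine the two least-frequent nodes:
C(2) + E(19) → 21
D(20) + 21 → 41
B(24) + A(26) → 50
41 + 50 → 91
The encoded length is the sum of every internal node's weight: 21 + 41 + 50 + 91 = 203 bits.

203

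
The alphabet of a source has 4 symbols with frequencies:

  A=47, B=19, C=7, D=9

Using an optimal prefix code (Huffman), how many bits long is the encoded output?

133

Greedily combine the two least-frequent nodes:
combine C(7), D(9) → 16
combine 16, B(19) → 35
combine 35, A(47) → 82
The encoded length is the sum of every internal node's weight: 16 + 35 + 82 = 133 bits.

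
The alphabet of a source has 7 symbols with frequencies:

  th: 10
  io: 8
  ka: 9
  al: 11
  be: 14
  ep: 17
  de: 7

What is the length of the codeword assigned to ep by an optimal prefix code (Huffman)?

2

Huffman merges, smallest pair first:
merge de(7) and io(8): 15
merge ka(9) and th(10): 19
merge al(11) and be(14): 25
merge 15 and ep(17): 32
merge 19 and 25: 44
merge 32 and 44: 76
The subtree containing ep is merged 2 times, so code length = 2.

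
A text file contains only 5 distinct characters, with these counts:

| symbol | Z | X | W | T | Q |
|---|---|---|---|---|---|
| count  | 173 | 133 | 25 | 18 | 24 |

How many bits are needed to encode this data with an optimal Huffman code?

682

Merge the two smallest weights repeatedly:
merge T(18) and Q(24): 42
merge W(25) and 42: 67
merge 67 and X(133): 200
merge Z(173) and 200: 373
The encoded length is the sum of every internal node's weight: 42 + 67 + 200 + 373 = 682 bits.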